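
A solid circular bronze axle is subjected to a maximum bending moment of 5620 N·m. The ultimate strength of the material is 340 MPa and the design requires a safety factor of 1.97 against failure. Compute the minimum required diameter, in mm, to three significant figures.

σ_allow = 340/1.97 = 172.6 MPa.
For a solid circular section σ = 32M/(πd³), so d³ = 32M/(π σ_allow) = 32×5620000/(π×172.6) = 331700 mm³.
d = 69.22 mm.

d = 69.2 mm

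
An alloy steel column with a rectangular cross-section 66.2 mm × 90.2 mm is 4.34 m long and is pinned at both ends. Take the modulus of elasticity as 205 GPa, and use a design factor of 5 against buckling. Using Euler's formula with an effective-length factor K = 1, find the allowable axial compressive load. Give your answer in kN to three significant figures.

Buckling occurs about the weak axis: I_min = h·b³/12 = 90.2×66.2³/12 = 2.181×10^6 mm⁴ (b = 66.2 mm is the smaller dimension).
Effective length L_e = KL = 1×4.34 m = 4340 mm.
Euler critical load P_cr = π²EI/L_e² = π²×205000×2.181×10^6/4340² = 234200 N.
P_allow = P_cr/n = 234200/5 = 46850 N.

P_allow = 46.8 kN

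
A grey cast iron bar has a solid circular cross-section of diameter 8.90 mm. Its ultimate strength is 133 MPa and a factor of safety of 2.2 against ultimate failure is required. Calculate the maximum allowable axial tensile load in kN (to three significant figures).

F_allow = 3.76 kN

σ_allow = 133/2.2 = 60.45 MPa.
A = πd²/4 = π×8.90²/4 = 62.21 mm².
F_allow = σ_allow × A = 60.45×62.21 = 3761 N.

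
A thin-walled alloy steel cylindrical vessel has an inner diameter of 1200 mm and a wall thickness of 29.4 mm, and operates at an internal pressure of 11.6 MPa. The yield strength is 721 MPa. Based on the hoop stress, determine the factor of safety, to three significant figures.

n = 3.05

σ_h = pD/(2t) = 11.6×1200/(2×29.4) = 236.7 MPa.
n = 721/236.7 = 3.046.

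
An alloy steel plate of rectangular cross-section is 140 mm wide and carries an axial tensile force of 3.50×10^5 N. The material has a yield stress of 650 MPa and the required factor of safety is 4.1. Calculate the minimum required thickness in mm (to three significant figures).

t = 15.8 mm

σ_allow = 650/4.1 = 158.5 MPa.
Required area A = F/σ_allow = 350000/158.5 = 2208 mm².
t = A/w = 2208/140 = 15.77 mm.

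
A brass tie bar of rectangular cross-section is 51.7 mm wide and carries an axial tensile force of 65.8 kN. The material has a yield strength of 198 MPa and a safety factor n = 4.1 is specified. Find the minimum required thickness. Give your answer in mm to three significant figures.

σ_allow = 198/4.1 = 48.29 MPa.
Required area A = F/σ_allow = 65800/48.29 = 1363 mm².
t = A/w = 1363/51.7 = 26.35 mm.

t = 26.4 mm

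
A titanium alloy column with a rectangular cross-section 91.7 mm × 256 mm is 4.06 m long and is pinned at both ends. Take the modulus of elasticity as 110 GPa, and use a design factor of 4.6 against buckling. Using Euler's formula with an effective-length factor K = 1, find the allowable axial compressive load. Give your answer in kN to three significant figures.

Buckling occurs about the weak axis: I_min = h·b³/12 = 256×91.7³/12 = 1.645×10^7 mm⁴ (b = 91.7 mm is the smaller dimension).
Effective length L_e = KL = 1×4.06 m = 4060 mm.
Euler critical load P_cr = π²EI/L_e² = π²×110000×1.645×10^7/4060² = 1.083×10^6 N.
P_allow = P_cr/n = 1.083×10^6/4.6 = 235500 N.

P_allow = 236 kN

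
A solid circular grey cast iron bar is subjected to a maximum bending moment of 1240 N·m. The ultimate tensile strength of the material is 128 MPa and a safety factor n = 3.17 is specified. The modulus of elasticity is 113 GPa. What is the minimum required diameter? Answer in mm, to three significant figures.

d = 67.9 mm

σ_allow = 128/3.17 = 40.38 MPa.
For a solid circular section σ = 32M/(πd³), so d³ = 32M/(π σ_allow) = 32×1240000/(π×40.38) = 312800 mm³.
d = 67.88 mm.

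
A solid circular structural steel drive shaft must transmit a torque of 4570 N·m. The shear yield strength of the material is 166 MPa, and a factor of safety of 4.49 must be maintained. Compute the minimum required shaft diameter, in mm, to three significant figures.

d = 85.7 mm

Allowable shear stress τ_allow = 166/4.49 = 36.97 MPa.
For a solid shaft τ = 16T/(πd³), so d³ = 16T/(π τ_allow) = 16×4570000/(π×36.97) = 629500 mm³.
d = (629500)^(1/3) = 85.71 mm.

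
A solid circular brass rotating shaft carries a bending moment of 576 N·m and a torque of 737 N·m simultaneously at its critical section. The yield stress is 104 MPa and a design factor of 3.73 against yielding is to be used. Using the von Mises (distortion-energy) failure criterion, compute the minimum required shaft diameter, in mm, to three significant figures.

d = 68.0 mm

σ_allow = σ_y/n = 104/3.73 = 27.88 MPa.
For a solid shaft σ_b = 32M/(πd³) and τ = 16T/(πd³), so the von Mises stress is σ' = (16/πd³)·√(4M²+3T²).
√(4M²+3T²) = √(4×(576000)² + 3×(737000)²) = 1.719×10^6 N·mm.
d³ = 16×1.719×10^6/(π×27.88) = 314100 mm³.
d = 67.97 mm.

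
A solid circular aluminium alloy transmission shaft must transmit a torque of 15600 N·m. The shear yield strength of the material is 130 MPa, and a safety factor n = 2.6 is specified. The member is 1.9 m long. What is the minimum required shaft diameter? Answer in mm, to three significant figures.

d = 117 mm

Allowable shear stress τ_allow = 130/2.6 = 50.00 MPa.
For a solid shaft τ = 16T/(πd³), so d³ = 16T/(π τ_allow) = 16×1.5600×10^7/(π×50.00) = 1.589×10^6 mm³.
d = (1.589×10^6)^(1/3) = 116.7 mm.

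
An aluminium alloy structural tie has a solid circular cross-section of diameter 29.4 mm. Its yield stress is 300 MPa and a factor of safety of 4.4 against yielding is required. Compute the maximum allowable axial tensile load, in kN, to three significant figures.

F_allow = 46.3 kN

σ_allow = 300/4.4 = 68.18 MPa.
A = πd²/4 = π×29.4²/4 = 678.9 mm².
F_allow = σ_allow × A = 68.18×678.9 = 46290 N.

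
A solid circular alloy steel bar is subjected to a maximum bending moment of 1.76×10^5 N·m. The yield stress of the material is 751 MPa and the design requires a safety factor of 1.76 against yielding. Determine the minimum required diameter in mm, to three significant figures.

σ_allow = 751/1.76 = 426.7 MPa.
For a solid circular section σ = 32M/(πd³), so d³ = 32M/(π σ_allow) = 32×1.7600×10^8/(π×426.7) = 4.201×10^6 mm³.
d = 161.4 mm.

d = 161 mm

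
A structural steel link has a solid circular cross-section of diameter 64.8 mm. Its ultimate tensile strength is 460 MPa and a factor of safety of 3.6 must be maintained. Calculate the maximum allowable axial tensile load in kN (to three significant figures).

σ_allow = 460/3.6 = 127.8 MPa.
A = πd²/4 = π×64.8²/4 = 3298 mm².
F_allow = σ_allow × A = 127.8×3298 = 421400 N.

F_allow = 421 kN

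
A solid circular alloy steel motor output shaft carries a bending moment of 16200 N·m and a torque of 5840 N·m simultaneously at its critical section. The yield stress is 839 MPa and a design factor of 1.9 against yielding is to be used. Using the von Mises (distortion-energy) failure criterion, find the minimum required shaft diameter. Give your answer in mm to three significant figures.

σ_allow = σ_y/n = 839/1.9 = 441.6 MPa.
For a solid shaft σ_b = 32M/(πd³) and τ = 16T/(πd³), so the von Mises stress is σ' = (16/πd³)·√(4M²+3T²).
√(4M²+3T²) = √(4×(1.620×10^7)² + 3×(5.840×10^6)²) = 3.394×10^7 N·mm.
d³ = 16×3.394×10^7/(π×441.6) = 391500 mm³.
d = 73.15 mm.

d = 73.2 mm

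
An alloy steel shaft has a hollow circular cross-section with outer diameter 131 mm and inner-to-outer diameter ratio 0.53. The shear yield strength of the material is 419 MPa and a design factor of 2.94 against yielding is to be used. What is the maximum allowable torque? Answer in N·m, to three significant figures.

τ_allow = 419/2.94 = 142.5 MPa.
For a hollow shaft T_allow = τ_allow·πd_o³(1−k⁴)/16 with 1−k⁴ = 0.9211, so πd_o³(1−k⁴)/16 = 406600 mm³.
T_allow = 142.5×406600 = 5.794×10^7 N·mm = 57940 N·m.

T_allow = 57900 N·m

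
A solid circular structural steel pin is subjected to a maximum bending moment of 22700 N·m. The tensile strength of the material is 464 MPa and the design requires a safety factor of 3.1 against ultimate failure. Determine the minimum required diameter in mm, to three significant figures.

σ_allow = 464/3.1 = 149.7 MPa.
For a solid circular section σ = 32M/(πd³), so d³ = 32M/(π σ_allow) = 32×2.2700×10^7/(π×149.7) = 1.545×10^6 mm³.
d = 115.6 mm.

d = 116 mm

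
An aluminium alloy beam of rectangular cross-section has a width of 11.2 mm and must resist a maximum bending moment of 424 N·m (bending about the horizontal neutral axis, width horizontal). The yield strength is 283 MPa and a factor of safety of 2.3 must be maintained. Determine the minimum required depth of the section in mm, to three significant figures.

h = 43.0 mm

σ_allow = 283/2.3 = 123.0 MPa.
For a rectangular section σ = 6M/(bh²), so h² = 6M/(b σ_allow) = 6×424000/(11.2×123.0) = 1846 mm².
h = 42.97 mm.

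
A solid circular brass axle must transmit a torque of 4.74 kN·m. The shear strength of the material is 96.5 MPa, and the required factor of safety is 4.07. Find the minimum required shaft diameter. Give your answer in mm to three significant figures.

Allowable shear stress τ_allow = 96.5/4.07 = 23.71 MPa.
For a solid shaft τ = 16T/(πd³), so d³ = 16T/(π τ_allow) = 16×4740000/(π×23.71) = 1.018×10^6 mm³.
d = (1.018×10^6)^(1/3) = 100.6 mm.

d = 101 mm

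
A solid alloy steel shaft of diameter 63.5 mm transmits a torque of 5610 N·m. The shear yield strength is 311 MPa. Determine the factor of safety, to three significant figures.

n = 2.79

τ = 16T/(πd³) = 16×5610000/(π×63.5³) = 111.6 MPa.
n = τ_limit/τ = 311/111.6 = 2.787.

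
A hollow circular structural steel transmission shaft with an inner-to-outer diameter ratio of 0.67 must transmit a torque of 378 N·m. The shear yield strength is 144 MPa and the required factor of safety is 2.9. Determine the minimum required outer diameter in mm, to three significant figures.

τ_allow = 144/2.9 = 49.66 MPa.
For a hollow shaft τ = 16T/[πd_o³(1−k⁴)] with k = 0.67, so 1−k⁴ = 0.7985.
d_o³ = 16T/[π τ_allow (1−k⁴)] = 16×378000/(π×49.66×0.7985) = 48550 mm³.
d_o = 36.48 mm.

d_o = 36.5 mm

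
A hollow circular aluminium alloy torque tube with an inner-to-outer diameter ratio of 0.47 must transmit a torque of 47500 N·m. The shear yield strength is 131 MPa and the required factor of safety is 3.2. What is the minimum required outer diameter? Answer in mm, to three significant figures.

d_o = 184 mm

τ_allow = 131/3.2 = 40.94 MPa.
For a hollow shaft τ = 16T/[πd_o³(1−k⁴)] with k = 0.47, so 1−k⁴ = 0.9512.
d_o³ = 16T/[π τ_allow (1−k⁴)] = 16×4.7500×10^7/(π×40.94×0.9512) = 6.213×10^6 mm³.
d_o = 183.8 mm.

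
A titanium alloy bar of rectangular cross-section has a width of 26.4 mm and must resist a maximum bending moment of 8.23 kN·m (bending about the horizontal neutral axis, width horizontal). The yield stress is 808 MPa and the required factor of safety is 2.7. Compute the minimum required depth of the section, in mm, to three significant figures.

h = 79.1 mm

σ_allow = 808/2.7 = 299.3 MPa.
For a rectangular section σ = 6M/(bh²), so h² = 6M/(b σ_allow) = 6×8230000/(26.4×299.3) = 6250 mm².
h = 79.06 mm.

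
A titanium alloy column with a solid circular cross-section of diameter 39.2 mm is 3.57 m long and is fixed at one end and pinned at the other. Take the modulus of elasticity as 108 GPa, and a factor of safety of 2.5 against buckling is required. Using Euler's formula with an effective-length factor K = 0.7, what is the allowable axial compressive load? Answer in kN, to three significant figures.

I = πd⁴/64 = π×39.2⁴/64 = 115900 mm⁴.
Effective length L_e = KL = 0.7×3.57 m = 2499 mm.
Euler critical load P_cr = π²EI/L_e² = π²×108000×115900/2499² = 19780 N.
P_allow = P_cr/n = 19780/2.5 = 7913 N.

P_allow = 7.91 kN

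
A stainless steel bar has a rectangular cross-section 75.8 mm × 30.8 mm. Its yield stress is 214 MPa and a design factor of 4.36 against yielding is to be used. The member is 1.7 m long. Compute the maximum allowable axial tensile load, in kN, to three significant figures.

F_allow = 115 kN

σ_allow = 214/4.36 = 49.08 MPa.
A = 75.8×30.8 = 2335 mm².
F_allow = σ_allow × A = 49.08×2335 = 114600 N.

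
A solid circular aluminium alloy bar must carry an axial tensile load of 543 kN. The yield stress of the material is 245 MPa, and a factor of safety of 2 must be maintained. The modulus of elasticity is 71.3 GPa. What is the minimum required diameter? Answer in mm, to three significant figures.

Allowable stress σ_allow = 245/2 = 122.5 MPa.
Required area A = F/σ_allow = 543000/122.5 = 4433 mm².
A = πd²/4 → d = √(4A/π) = 75.13 mm.

d = 75.1 mm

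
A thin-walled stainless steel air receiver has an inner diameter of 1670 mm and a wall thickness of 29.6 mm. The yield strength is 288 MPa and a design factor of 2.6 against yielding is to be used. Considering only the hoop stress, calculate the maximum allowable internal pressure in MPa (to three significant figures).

σ_allow = 288/2.6 = 110.8 MPa.
σ_h = pD/(2t) → p_allow = 2σ_allow t/D = 2×110.8×29.6/1670 = 3.927 MPa.

p_allow = 3.93 MPa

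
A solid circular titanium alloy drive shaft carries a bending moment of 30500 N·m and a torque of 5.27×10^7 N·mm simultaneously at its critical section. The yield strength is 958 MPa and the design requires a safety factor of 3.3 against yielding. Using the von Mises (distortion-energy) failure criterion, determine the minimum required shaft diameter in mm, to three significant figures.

σ_allow = σ_y/n = 958/3.3 = 290.3 MPa.
For a solid shaft σ_b = 32M/(πd³) and τ = 16T/(πd³), so the von Mises stress is σ' = (16/πd³)·√(4M²+3T²).
√(4M²+3T²) = √(4×(3.050×10^7)² + 3×(5.270×10^7)²) = 1.098×10^8 N·mm.
d³ = 16×1.098×10^8/(π×290.3) = 1.926×10^6 mm³.
d = 124.4 mm.

d = 124 mm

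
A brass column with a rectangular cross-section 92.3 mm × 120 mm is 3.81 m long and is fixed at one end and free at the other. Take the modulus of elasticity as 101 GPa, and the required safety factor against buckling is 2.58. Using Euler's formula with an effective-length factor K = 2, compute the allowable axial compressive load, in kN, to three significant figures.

P_allow = 52.3 kN

Buckling occurs about the weak axis: I_min = h·b³/12 = 120×92.3³/12 = 7.863×10^6 mm⁴ (b = 92.3 mm is the smaller dimension).
Effective length L_e = KL = 2×3.81 m = 7620 mm.
Euler critical load P_cr = π²EI/L_e² = π²×101000×7.863×10^6/7620² = 135000 N.
P_allow = P_cr/n = 135000/2.58 = 52320 N.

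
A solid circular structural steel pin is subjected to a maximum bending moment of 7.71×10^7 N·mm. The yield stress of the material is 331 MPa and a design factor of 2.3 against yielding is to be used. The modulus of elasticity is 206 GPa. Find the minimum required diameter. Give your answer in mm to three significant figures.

σ_allow = 331/2.3 = 143.9 MPa.
For a solid circular section σ = 32M/(πd³), so d³ = 32M/(π σ_allow) = 32×7.7100×10^7/(π×143.9) = 5.457×10^6 mm³.
d = 176.1 mm.

d = 176 mm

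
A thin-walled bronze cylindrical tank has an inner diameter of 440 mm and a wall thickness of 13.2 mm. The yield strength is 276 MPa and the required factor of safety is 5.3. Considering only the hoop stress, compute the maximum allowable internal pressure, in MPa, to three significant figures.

p_allow = 3.12 MPa

σ_allow = 276/5.3 = 52.08 MPa.
σ_h = pD/(2t) → p_allow = 2σ_allow t/D = 2×52.08×13.2/440 = 3.125 MPa.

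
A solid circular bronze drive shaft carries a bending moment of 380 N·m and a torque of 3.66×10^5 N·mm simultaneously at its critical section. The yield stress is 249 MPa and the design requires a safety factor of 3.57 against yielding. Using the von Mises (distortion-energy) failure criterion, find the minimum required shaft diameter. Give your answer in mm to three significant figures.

d = 41.7 mm

σ_allow = σ_y/n = 249/3.57 = 69.75 MPa.
For a solid shaft σ_b = 32M/(πd³) and τ = 16T/(πd³), so the von Mises stress is σ' = (16/πd³)·√(4M²+3T²).
√(4M²+3T²) = √(4×(380000)² + 3×(366000)²) = 989700 N·mm.
d³ = 16×989700/(π×69.75) = 72270 mm³.
d = 41.65 mm.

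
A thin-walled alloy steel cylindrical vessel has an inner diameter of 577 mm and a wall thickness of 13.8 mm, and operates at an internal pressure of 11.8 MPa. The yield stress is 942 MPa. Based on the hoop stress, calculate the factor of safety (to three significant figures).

σ_h = pD/(2t) = 11.8×577/(2×13.8) = 246.7 MPa.
n = 942/246.7 = 3.819.

n = 3.82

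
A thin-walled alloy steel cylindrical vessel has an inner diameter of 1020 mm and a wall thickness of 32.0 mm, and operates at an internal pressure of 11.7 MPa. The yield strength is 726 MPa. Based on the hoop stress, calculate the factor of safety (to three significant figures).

n = 3.89

σ_h = pD/(2t) = 11.7×1020/(2×32.0) = 186.5 MPa.
n = 726/186.5 = 3.893.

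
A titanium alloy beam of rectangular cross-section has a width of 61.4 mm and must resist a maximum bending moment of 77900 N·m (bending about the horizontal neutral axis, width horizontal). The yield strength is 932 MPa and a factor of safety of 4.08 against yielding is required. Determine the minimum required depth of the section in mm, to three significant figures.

σ_allow = 932/4.08 = 228.4 MPa.
For a rectangular section σ = 6M/(bh²), so h² = 6M/(b σ_allow) = 6×7.7900×10^7/(61.4×228.4) = 33320 mm².
h = 182.6 mm.

h = 183 mm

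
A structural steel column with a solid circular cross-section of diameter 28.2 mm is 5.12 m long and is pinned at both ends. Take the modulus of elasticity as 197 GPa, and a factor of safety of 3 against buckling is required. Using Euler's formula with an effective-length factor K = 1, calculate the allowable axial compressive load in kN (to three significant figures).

I = πd⁴/64 = π×28.2⁴/64 = 31040 mm⁴.
Effective length L_e = KL = 1×5.12 m = 5120 mm.
Euler critical load P_cr = π²EI/L_e² = π²×197000×31040/5120² = 2302 N.
P_allow = P_cr/n = 2302/3 = 767.5 N.

P_allow = 0.767 kN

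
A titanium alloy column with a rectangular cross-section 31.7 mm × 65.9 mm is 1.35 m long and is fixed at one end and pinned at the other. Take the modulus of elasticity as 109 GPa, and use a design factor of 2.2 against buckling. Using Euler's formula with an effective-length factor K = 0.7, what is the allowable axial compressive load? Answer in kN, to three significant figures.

Buckling occurs about the weak axis: I_min = h·b³/12 = 65.9×31.7³/12 = 174900 mm⁴ (b = 31.7 mm is the smaller dimension).
Effective length L_e = KL = 0.7×1.35 m = 945.0 mm.
Euler critical load P_cr = π²EI/L_e² = π²×109000×174900/945.0² = 210700 N.
P_allow = P_cr/n = 210700/2.2 = 95790 N.

P_allow = 95.8 kN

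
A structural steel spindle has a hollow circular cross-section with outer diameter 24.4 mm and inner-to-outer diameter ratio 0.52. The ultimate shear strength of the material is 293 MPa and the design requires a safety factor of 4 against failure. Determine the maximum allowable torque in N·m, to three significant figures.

T_allow = 194 N·m

τ_allow = 293/4 = 73.25 MPa.
For a hollow shaft T_allow = τ_allow·πd_o³(1−k⁴)/16 with 1−k⁴ = 0.9269, so πd_o³(1−k⁴)/16 = 2644 mm³.
T_allow = 73.25×2644 = 193700 N·mm = 193.7 N·m.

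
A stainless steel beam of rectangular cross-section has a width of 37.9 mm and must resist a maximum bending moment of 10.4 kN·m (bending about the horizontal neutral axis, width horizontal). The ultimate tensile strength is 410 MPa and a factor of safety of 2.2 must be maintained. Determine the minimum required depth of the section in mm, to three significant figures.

h = 94.0 mm

σ_allow = 410/2.2 = 186.4 MPa.
For a rectangular section σ = 6M/(bh²), so h² = 6M/(b σ_allow) = 6×1.0400×10^7/(37.9×186.4) = 8835 mm².
h = 93.99 mm.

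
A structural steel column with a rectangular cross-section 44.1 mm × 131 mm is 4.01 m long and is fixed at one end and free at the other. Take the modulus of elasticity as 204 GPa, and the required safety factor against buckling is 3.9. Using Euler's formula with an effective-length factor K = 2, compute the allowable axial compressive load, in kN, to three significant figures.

P_allow = 7.51 kN

Buckling occurs about the weak axis: I_min = h·b³/12 = 131×44.1³/12 = 936300 mm⁴ (b = 44.1 mm is the smaller dimension).
Effective length L_e = KL = 2×4.01 m = 8020 mm.
Euler critical load P_cr = π²EI/L_e² = π²×204000×936300/8020² = 29310 N.
P_allow = P_cr/n = 29310/3.9 = 7515 N.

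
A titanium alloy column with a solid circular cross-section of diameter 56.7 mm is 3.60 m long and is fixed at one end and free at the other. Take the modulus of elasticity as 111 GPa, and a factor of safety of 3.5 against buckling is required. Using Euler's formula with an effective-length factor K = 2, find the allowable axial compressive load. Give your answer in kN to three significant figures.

P_allow = 3.06 kN

I = πd⁴/64 = π×56.7⁴/64 = 507300 mm⁴.
Effective length L_e = KL = 2×3.60 m = 7200 mm.
Euler critical load P_cr = π²EI/L_e² = π²×111000×507300/7200² = 10720 N.
P_allow = P_cr/n = 10720/3.5 = 3063 N.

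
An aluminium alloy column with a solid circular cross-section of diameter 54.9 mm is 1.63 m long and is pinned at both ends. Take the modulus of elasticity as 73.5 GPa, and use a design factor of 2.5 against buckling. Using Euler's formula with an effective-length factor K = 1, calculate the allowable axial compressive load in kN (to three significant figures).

P_allow = 48.7 kN

I = πd⁴/64 = π×54.9⁴/64 = 445900 mm⁴.
Effective length L_e = KL = 1×1.63 m = 1630 mm.
Euler critical load P_cr = π²EI/L_e² = π²×73500×445900/1630² = 121800 N.
P_allow = P_cr/n = 121800/2.5 = 48700 N.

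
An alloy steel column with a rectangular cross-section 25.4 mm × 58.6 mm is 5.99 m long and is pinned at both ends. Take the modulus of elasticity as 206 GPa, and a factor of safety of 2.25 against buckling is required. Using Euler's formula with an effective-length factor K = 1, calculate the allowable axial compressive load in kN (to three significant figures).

P_allow = 2.02 kN

Buckling occurs about the weak axis: I_min = h·b³/12 = 58.6×25.4³/12 = 80020 mm⁴ (b = 25.4 mm is the smaller dimension).
Effective length L_e = KL = 1×5.99 m = 5990 mm.
Euler critical load P_cr = π²EI/L_e² = π²×206000×80020/5990² = 4535 N.
P_allow = P_cr/n = 4535/2.25 = 2015 N.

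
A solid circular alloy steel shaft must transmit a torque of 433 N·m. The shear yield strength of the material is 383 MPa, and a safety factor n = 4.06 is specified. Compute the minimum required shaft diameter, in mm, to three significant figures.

Allowable shear stress τ_allow = 383/4.06 = 94.33 MPa.
For a solid shaft τ = 16T/(πd³), so d³ = 16T/(π τ_allow) = 16×433000/(π×94.33) = 23380 mm³.
d = (23380)^(1/3) = 28.59 mm.

d = 28.6 mm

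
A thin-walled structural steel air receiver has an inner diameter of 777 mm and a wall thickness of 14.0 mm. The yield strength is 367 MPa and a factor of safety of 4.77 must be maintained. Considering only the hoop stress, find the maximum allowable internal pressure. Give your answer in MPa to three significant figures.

σ_allow = 367/4.77 = 76.94 MPa.
σ_h = pD/(2t) → p_allow = 2σ_allow t/D = 2×76.94×14.0/777 = 2.773 MPa.

p_allow = 2.77 MPa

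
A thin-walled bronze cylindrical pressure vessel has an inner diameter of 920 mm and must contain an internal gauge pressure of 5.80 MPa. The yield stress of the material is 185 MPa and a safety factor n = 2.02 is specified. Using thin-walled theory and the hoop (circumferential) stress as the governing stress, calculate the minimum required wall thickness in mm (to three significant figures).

t = 29.1 mm

σ_allow = 185/2.02 = 91.58 MPa.
Hoop stress σ_h = pD/(2t), so t = pD/(2σ_allow) = 5.80×920/(2×91.58) = 29.13 mm.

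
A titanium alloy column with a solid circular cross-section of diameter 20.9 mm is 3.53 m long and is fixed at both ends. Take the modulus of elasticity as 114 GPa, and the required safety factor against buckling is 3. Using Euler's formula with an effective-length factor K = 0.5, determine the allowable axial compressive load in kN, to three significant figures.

I = πd⁴/64 = π×20.9⁴/64 = 9366 mm⁴.
Effective length L_e = KL = 0.5×3.53 m = 1765 mm.
Euler critical load P_cr = π²EI/L_e² = π²×114000×9366/1765² = 3383 N.
P_allow = P_cr/n = 3383/3 = 1128 N.

P_allow = 1.13 kN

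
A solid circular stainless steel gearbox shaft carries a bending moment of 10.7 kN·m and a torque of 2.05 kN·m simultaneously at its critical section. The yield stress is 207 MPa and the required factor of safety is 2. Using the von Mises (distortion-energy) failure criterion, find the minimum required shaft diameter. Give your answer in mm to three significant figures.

d = 102 mm

σ_allow = σ_y/n = 207/2 = 103.5 MPa.
For a solid shaft σ_b = 32M/(πd³) and τ = 16T/(πd³), so the von Mises stress is σ' = (16/πd³)·√(4M²+3T²).
√(4M²+3T²) = √(4×(1.070×10^7)² + 3×(2.050×10^6)²) = 2.169×10^7 N·mm.
d³ = 16×2.169×10^7/(π×103.5) = 1.067×10^6 mm³.
d = 102.2 mm.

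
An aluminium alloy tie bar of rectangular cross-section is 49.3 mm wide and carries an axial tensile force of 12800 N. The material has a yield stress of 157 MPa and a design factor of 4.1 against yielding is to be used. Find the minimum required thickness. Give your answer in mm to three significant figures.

t = 6.78 mm

σ_allow = 157/4.1 = 38.29 MPa.
Required area A = F/σ_allow = 12800/38.29 = 334.3 mm².
t = A/w = 334.3/49.3 = 6.780 mm.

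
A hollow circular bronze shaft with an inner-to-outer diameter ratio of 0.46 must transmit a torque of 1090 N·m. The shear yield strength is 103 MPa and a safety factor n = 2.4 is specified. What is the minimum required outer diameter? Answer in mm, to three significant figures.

d_o = 51.4 mm

τ_allow = 103/2.4 = 42.92 MPa.
For a hollow shaft τ = 16T/[πd_o³(1−k⁴)] with k = 0.46, so 1−k⁴ = 0.9552.
d_o³ = 16T/[π τ_allow (1−k⁴)] = 16×1090000/(π×42.92×0.9552) = 135400 mm³.
d_o = 51.35 mm.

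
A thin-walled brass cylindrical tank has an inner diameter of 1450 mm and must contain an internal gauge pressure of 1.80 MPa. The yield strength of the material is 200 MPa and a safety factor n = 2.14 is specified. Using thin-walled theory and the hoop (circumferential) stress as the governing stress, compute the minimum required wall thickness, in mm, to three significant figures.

σ_allow = 200/2.14 = 93.46 MPa.
Hoop stress σ_h = pD/(2t), so t = pD/(2σ_allow) = 1.80×1450/(2×93.46) = 13.96 mm.

t = 14.0 mm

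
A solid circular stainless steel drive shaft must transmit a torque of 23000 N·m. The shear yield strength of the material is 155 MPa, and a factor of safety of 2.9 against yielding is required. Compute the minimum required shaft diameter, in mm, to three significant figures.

d = 130 mm

Allowable shear stress τ_allow = 155/2.9 = 53.45 MPa.
For a solid shaft τ = 16T/(πd³), so d³ = 16T/(π τ_allow) = 16×2.3000×10^7/(π×53.45) = 2.192×10^6 mm³.
d = (2.192×10^6)^(1/3) = 129.9 mm.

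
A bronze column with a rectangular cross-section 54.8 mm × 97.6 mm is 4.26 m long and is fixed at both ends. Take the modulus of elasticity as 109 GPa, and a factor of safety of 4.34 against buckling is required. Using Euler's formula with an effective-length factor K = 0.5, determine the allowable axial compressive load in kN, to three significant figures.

Buckling occurs about the weak axis: I_min = h·b³/12 = 97.6×54.8³/12 = 1.338×10^6 mm⁴ (b = 54.8 mm is the smaller dimension).
Effective length L_e = KL = 0.5×4.26 m = 2130 mm.
Euler critical load P_cr = π²EI/L_e² = π²×109000×1.338×10^6/2130² = 317400 N.
P_allow = P_cr/n = 317400/4.34 = 73130 N.

P_allow = 73.1 kN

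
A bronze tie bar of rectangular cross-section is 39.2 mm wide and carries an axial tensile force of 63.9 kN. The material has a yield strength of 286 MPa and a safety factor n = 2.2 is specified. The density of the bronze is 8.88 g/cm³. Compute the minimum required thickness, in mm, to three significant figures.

σ_allow = 286/2.2 = 130.0 MPa.
Required area A = F/σ_allow = 63900/130.0 = 491.5 mm².
t = A/w = 491.5/39.2 = 12.54 mm.

t = 12.5 mm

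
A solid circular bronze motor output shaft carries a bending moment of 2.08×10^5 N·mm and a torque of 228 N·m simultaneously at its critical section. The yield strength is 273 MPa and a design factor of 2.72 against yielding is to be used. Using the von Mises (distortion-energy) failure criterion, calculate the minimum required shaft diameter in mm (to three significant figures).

d = 30.8 mm

σ_allow = σ_y/n = 273/2.72 = 100.4 MPa.
For a solid shaft σ_b = 32M/(πd³) and τ = 16T/(πd³), so the von Mises stress is σ' = (16/πd³)·√(4M²+3T²).
√(4M²+3T²) = √(4×(208000)² + 3×(228000)²) = 573600 N·mm.
d³ = 16×573600/(π×100.4) = 29110 mm³.
d = 30.76 mm.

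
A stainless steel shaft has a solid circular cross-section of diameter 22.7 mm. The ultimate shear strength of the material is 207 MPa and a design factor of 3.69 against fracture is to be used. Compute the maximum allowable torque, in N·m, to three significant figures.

T_allow = 129 N·m

τ_allow = 207/3.69 = 56.10 MPa.
For a solid shaft T_allow = τ_allow·πd³/16; πd³/16 = π×22.7³/16 = 2297 mm³.
T_allow = 56.10×2297 = 128800 N·mm = 128.8 N·m.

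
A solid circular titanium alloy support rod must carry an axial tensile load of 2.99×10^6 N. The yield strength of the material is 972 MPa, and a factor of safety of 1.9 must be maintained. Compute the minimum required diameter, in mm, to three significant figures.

Allowable stress σ_allow = 972/1.9 = 511.6 MPa.
Required area A = F/σ_allow = 2990000/511.6 = 5845 mm².
A = πd²/4 → d = √(4A/π) = 86.26 mm.

d = 86.3 mm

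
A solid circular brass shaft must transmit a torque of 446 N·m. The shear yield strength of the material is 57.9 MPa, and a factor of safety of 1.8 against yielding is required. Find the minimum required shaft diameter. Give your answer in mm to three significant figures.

d = 41.3 mm

Allowable shear stress τ_allow = 57.9/1.8 = 32.17 MPa.
For a solid shaft τ = 16T/(πd³), so d³ = 16T/(π τ_allow) = 16×446000/(π×32.17) = 70620 mm³.
d = (70620)^(1/3) = 41.33 mm.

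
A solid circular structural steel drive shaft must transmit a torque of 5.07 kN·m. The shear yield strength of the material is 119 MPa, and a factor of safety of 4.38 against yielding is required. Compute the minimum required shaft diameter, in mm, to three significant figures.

Allowable shear stress τ_allow = 119/4.38 = 27.17 MPa.
For a solid shaft τ = 16T/(πd³), so d³ = 16T/(π τ_allow) = 16×5070000/(π×27.17) = 950400 mm³.
d = (950400)^(1/3) = 98.32 mm.

d = 98.3 mm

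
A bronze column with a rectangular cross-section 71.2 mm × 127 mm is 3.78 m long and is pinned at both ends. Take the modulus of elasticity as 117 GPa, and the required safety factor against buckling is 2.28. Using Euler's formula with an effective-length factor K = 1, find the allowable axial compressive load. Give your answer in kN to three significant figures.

P_allow = 135 kN

Buckling occurs about the weak axis: I_min = h·b³/12 = 127×71.2³/12 = 3.820×10^6 mm⁴ (b = 71.2 mm is the smaller dimension).
Effective length L_e = KL = 1×3.78 m = 3780 mm.
Euler critical load P_cr = π²EI/L_e² = π²×117000×3.820×10^6/3780² = 308700 N.
P_allow = P_cr/n = 308700/2.28 = 135400 N.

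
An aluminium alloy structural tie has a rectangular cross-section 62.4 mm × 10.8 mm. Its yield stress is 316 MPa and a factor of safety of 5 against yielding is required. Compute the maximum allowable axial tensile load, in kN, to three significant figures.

σ_allow = 316/5 = 63.20 MPa.
A = 62.4×10.8 = 673.9 mm².
F_allow = σ_allow × A = 63.20×673.9 = 42590 N.

F_allow = 42.6 kN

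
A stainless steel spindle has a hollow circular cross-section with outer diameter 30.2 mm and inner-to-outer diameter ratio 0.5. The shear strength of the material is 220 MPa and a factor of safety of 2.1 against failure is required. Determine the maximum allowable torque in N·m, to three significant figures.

T_allow = 531 N·m

τ_allow = 220/2.1 = 104.8 MPa.
For a hollow shaft T_allow = τ_allow·πd_o³(1−k⁴)/16 with 1−k⁴ = 0.9375, so πd_o³(1−k⁴)/16 = 5070 mm³.
T_allow = 104.8×5070 = 531200 N·mm = 531.2 N·m.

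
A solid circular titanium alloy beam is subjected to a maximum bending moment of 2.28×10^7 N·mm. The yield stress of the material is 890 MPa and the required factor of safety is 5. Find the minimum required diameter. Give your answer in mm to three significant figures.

σ_allow = 890/5 = 178.0 MPa.
For a solid circular section σ = 32M/(πd³), so d³ = 32M/(π σ_allow) = 32×2.2800×10^7/(π×178.0) = 1.305×10^6 mm³.
d = 109.3 mm.

d = 109 mm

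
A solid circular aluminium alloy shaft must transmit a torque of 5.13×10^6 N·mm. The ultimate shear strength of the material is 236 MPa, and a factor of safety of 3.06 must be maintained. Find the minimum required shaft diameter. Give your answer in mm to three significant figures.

d = 69.7 mm

Allowable shear stress τ_allow = 236/3.06 = 77.12 MPa.
For a solid shaft τ = 16T/(πd³), so d³ = 16T/(π τ_allow) = 16×5130000/(π×77.12) = 338800 mm³.
d = (338800)^(1/3) = 69.71 mm.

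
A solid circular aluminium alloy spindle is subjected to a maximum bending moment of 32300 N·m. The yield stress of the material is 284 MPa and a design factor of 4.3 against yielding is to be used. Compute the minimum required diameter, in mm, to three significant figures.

d = 171 mm

σ_allow = 284/4.3 = 66.05 MPa.
For a solid circular section σ = 32M/(πd³), so d³ = 32M/(π σ_allow) = 32×3.2300×10^7/(π×66.05) = 4.981×10^6 mm³.
d = 170.8 mm.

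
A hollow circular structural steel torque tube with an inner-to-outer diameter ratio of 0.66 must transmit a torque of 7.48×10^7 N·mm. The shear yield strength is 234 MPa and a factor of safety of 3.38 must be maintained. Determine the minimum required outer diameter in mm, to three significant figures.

τ_allow = 234/3.38 = 69.23 MPa.
For a hollow shaft τ = 16T/[πd_o³(1−k⁴)] with k = 0.66, so 1−k⁴ = 0.8103.
d_o³ = 16T/[π τ_allow (1−k⁴)] = 16×7.4800×10^7/(π×69.23×0.8103) = 6.791×10^6 mm³.
d_o = 189.4 mm.

d_o = 189 mm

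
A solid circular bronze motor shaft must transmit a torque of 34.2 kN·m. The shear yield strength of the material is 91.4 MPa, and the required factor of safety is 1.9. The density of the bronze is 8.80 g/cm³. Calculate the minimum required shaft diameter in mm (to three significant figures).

Allowable shear stress τ_allow = 91.4/1.9 = 48.11 MPa.
For a solid shaft τ = 16T/(πd³), so d³ = 16T/(π τ_allow) = 16×3.4200×10^7/(π×48.11) = 3.621×10^6 mm³.
d = (3.621×10^6)^(1/3) = 153.6 mm.

d = 154 mm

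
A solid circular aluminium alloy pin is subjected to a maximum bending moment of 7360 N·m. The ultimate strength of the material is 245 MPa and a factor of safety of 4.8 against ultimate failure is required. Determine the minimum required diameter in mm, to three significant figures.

d = 114 mm

σ_allow = 245/4.8 = 51.04 MPa.
For a solid circular section σ = 32M/(πd³), so d³ = 32M/(π σ_allow) = 32×7360000/(π×51.04) = 1.469×10^6 mm³.
d = 113.7 mm.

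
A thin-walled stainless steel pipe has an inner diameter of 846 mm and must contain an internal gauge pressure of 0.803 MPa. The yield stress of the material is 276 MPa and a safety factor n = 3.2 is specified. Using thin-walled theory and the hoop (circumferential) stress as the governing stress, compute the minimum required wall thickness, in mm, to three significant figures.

t = 3.94 mm

σ_allow = 276/3.2 = 86.25 MPa.
Hoop stress σ_h = pD/(2t), so t = pD/(2σ_allow) = 0.803×846/(2×86.25) = 3.938 mm.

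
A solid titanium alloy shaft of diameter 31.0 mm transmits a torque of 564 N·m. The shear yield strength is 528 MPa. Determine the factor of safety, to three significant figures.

τ = 16T/(πd³) = 16×564000/(π×31.0³) = 96.42 MPa.
n = τ_limit/τ = 528/96.42 = 5.476.

n = 5.48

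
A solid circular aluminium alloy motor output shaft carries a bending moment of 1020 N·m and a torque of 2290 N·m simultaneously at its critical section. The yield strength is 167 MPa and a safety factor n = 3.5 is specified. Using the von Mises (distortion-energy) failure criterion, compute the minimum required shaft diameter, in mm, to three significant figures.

d = 78.1 mm

σ_allow = σ_y/n = 167/3.5 = 47.71 MPa.
For a solid shaft σ_b = 32M/(πd³) and τ = 16T/(πd³), so the von Mises stress is σ' = (16/πd³)·√(4M²+3T²).
√(4M²+3T²) = √(4×(1.020×10^6)² + 3×(2.290×10^6)²) = 4.460×10^6 N·mm.
d³ = 16×4.460×10^6/(π×47.71) = 476100 mm³.
d = 78.08 mm.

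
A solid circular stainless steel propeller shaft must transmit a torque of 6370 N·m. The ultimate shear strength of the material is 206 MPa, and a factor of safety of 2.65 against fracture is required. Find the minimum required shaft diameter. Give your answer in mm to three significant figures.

Allowable shear stress τ_allow = 206/2.65 = 77.74 MPa.
For a solid shaft τ = 16T/(πd³), so d³ = 16T/(π τ_allow) = 16×6370000/(π×77.74) = 417300 mm³.
d = (417300)^(1/3) = 74.73 mm.

d = 74.7 mm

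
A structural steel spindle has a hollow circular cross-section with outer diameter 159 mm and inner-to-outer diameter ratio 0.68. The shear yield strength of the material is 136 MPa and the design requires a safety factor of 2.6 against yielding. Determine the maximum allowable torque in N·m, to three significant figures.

T_allow = 32500 N·m

τ_allow = 136/2.6 = 52.31 MPa.
For a hollow shaft T_allow = τ_allow·πd_o³(1−k⁴)/16 with 1−k⁴ = 0.7862, so πd_o³(1−k⁴)/16 = 620500 mm³.
T_allow = 52.31×620500 = 3.246×10^7 N·mm = 32460 N·m.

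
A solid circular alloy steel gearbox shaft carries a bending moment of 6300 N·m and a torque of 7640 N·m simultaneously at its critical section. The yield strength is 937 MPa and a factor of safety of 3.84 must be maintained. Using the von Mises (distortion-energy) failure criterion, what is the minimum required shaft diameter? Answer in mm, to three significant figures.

σ_allow = σ_y/n = 937/3.84 = 244.0 MPa.
For a solid shaft σ_b = 32M/(πd³) and τ = 16T/(πd³), so the von Mises stress is σ' = (16/πd³)·√(4M²+3T²).
√(4M²+3T²) = √(4×(6.300×10^6)² + 3×(7.640×10^6)²) = 1.827×10^7 N·mm.
d³ = 16×1.827×10^7/(π×244.0) = 381400 mm³.
d = 72.52 mm.

d = 72.5 mm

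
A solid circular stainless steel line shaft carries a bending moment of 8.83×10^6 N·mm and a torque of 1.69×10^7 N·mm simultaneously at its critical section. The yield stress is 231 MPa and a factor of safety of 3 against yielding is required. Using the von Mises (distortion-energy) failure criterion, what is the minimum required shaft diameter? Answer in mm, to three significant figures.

σ_allow = σ_y/n = 231/3 = 77.00 MPa.
For a solid shaft σ_b = 32M/(πd³) and τ = 16T/(πd³), so the von Mises stress is σ' = (16/πd³)·√(4M²+3T²).
√(4M²+3T²) = √(4×(8.830×10^6)² + 3×(1.690×10^7)²) = 3.419×10^7 N·mm.
d³ = 16×3.419×10^7/(π×77.00) = 2.261×10^6 mm³.
d = 131.3 mm.

d = 131 mm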